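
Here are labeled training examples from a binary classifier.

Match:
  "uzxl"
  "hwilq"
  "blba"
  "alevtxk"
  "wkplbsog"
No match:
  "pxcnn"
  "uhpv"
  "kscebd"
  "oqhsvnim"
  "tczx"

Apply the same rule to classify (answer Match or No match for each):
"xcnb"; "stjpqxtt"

No match, No match

The distinguishing property — contains 'l' — holds for all the 'Match' cases and none of the 'No match' cases.
No match: "xcnb", since no 'l'.
No match: "stjpqxtt", since no 'l'.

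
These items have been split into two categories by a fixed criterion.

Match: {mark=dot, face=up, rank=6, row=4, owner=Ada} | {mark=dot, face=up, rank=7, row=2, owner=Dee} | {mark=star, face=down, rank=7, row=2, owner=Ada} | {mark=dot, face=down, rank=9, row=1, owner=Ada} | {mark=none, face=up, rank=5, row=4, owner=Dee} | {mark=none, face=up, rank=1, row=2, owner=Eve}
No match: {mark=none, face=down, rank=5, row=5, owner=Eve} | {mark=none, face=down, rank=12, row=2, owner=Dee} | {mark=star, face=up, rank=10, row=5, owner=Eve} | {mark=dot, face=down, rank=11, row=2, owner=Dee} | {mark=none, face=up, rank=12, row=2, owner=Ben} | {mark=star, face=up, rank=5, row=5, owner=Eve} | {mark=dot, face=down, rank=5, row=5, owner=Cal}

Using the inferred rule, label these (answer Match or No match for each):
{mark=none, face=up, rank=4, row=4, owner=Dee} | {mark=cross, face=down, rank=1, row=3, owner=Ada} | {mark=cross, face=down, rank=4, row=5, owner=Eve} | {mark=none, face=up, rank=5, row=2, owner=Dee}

The pattern is that an item is 'Match' exactly when: rank ≤ 9 AND row ≤ 4.

Match, Match, No match, Match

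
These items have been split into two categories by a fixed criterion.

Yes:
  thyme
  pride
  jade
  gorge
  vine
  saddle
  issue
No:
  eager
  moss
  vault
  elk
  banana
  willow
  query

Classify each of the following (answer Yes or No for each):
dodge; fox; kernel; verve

One predicate separates the groups cleanly: ends with 'e'.

Yes, No, No, Yes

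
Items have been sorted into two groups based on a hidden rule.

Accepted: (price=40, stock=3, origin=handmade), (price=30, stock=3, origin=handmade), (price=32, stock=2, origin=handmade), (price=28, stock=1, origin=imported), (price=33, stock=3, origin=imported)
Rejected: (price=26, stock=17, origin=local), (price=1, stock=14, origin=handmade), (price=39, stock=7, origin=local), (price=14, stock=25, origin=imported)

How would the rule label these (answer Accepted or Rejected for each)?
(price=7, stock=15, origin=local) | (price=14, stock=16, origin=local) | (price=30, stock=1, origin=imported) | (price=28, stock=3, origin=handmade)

The pattern is that an item is 'Accepted' exactly when: stock ≤ 3.
(price=7, stock=15, origin=local) — stock = 15, hence Rejected.
(price=14, stock=16, origin=local) — stock = 16, hence Rejected.
(price=30, stock=1, origin=imported) — stock = 1, hence Accepted.
(price=28, stock=3, origin=handmade) — stock = 3, hence Accepted.

Rejected, Rejected, Accepted, Accepted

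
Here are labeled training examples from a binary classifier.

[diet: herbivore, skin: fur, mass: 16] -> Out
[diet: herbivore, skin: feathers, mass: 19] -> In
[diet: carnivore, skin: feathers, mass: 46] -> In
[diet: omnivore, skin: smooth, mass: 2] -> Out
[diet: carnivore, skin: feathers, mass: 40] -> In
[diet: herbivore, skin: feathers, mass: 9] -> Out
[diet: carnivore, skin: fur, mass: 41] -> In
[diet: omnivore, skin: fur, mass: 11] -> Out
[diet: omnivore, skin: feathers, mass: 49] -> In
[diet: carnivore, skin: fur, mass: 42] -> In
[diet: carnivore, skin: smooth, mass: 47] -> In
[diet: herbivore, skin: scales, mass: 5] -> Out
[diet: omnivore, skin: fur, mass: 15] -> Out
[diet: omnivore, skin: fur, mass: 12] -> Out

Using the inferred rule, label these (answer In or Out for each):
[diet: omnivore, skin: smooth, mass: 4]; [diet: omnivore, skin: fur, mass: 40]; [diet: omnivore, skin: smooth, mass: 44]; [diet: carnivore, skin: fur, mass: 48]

'In' ⟺ mass ≥ 19.
Out: [diet: omnivore, skin: smooth, mass: 4], since mass = 4. In: [diet: omnivore, skin: fur, mass: 40], since mass = 40. In: [diet: omnivore, skin: smooth, mass: 44], since mass = 44. In: [diet: carnivore, skin: fur, mass: 48], since mass = 48.

Out, In, In, In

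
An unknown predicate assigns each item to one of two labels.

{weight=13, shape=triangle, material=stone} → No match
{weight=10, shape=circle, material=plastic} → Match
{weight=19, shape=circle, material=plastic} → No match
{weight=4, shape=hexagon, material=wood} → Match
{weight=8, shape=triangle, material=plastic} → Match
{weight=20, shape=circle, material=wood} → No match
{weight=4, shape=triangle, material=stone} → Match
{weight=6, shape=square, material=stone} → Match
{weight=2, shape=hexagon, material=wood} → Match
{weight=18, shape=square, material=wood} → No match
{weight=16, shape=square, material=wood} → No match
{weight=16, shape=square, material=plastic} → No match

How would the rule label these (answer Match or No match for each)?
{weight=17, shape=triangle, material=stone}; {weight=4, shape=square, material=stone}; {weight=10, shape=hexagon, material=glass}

No match, Match, Match

The pattern is that an item is 'Match' exactly when: weight ≤ 10.
{weight=17, shape=triangle, material=stone} — weight = 17, hence No match.
{weight=4, shape=square, material=stone} — weight = 4, hence Match.
{weight=10, shape=hexagon, material=glass} — weight = 10, hence Match.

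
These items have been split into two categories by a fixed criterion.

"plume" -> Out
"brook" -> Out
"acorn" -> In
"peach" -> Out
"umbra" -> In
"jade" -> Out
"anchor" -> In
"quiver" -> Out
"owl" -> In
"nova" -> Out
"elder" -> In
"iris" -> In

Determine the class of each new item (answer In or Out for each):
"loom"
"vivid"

Out, Out

Comparing the two groups points to one rule — starts with a vowel.
"loom": starts with 'l' — does not satisfy this, so Out.
"vivid": starts with 'v' — does not satisfy this, so Out.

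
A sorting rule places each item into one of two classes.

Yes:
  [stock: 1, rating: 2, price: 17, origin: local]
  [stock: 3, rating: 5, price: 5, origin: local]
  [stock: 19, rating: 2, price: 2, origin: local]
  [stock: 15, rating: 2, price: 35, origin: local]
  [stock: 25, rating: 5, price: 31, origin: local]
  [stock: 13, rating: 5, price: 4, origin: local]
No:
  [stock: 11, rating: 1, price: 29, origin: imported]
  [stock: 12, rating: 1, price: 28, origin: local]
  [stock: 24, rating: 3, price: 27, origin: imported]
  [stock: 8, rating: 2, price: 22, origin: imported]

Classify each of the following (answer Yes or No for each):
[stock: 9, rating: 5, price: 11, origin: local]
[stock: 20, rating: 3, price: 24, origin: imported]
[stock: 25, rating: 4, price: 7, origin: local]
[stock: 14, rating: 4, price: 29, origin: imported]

Rule: origin is local AND rating ≥ 2. This holds for each 'Yes' example and fails for each 'No' one.
[stock: 9, rating: 5, price: 11, origin: local]: origin is local, rating = 5 — satisfies this, so Yes.
[stock: 20, rating: 3, price: 24, origin: imported]: origin is imported, rating = 3 — fails this test, so No.
[stock: 25, rating: 4, price: 7, origin: local]: origin is local, rating = 4 — satisfies this, so Yes.
[stock: 14, rating: 4, price: 29, origin: imported]: origin is imported, rating = 4 — fails this test, so No.

Yes, No, Yes, No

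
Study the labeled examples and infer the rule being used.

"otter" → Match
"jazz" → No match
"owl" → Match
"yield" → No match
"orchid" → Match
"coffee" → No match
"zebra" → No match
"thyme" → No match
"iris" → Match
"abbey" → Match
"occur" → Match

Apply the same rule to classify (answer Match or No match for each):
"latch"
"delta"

No match, No match

The classifier is using: starts with a vowel.
"latch" → starts with 'l' → No match.
"delta" → starts with 'd' → No match.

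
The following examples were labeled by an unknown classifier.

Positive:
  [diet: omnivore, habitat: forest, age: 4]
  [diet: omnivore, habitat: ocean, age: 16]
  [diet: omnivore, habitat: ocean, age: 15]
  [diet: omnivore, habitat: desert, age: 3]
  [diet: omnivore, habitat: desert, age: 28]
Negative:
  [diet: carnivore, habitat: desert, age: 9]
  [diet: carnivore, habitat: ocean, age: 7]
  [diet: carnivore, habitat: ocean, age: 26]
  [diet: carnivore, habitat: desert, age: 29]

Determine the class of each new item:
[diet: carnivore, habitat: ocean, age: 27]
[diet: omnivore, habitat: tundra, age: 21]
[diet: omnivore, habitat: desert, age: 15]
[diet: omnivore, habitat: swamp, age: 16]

'Positive' ⟺ diet is omnivore.
[diet: carnivore, habitat: ocean, age: 27] → diet is carnivore → Negative. [diet: omnivore, habitat: tundra, age: 21] → diet is omnivore → Positive. [diet: omnivore, habitat: desert, age: 15] → diet is omnivore → Positive. [diet: omnivore, habitat: swamp, age: 16] → diet is omnivore → Positive.

Negative, Positive, Positive, Positive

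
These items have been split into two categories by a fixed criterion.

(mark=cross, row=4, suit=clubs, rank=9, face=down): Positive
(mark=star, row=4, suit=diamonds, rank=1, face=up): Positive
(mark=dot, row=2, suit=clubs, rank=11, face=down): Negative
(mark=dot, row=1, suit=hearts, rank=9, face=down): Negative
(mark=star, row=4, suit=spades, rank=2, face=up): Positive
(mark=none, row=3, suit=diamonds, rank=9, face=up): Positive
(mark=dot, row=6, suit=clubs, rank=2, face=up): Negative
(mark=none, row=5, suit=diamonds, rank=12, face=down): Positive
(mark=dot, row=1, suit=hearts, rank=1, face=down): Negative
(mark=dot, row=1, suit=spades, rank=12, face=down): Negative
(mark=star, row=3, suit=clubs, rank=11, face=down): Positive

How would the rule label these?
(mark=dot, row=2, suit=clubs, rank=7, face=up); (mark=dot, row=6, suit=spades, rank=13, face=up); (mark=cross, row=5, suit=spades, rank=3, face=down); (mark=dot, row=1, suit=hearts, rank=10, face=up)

Negative, Negative, Positive, Negative

The simplest hypothesis consistent with all the labels is: mark is not dot.
(mark=dot, row=2, suit=clubs, rank=7, face=up) → mark is dot → Negative. (mark=dot, row=6, suit=spades, rank=13, face=up) → mark is dot → Negative. (mark=cross, row=5, suit=spades, rank=3, face=down) → mark is cross → Positive. (mark=dot, row=1, suit=hearts, rank=10, face=up) → mark is dot → Negative.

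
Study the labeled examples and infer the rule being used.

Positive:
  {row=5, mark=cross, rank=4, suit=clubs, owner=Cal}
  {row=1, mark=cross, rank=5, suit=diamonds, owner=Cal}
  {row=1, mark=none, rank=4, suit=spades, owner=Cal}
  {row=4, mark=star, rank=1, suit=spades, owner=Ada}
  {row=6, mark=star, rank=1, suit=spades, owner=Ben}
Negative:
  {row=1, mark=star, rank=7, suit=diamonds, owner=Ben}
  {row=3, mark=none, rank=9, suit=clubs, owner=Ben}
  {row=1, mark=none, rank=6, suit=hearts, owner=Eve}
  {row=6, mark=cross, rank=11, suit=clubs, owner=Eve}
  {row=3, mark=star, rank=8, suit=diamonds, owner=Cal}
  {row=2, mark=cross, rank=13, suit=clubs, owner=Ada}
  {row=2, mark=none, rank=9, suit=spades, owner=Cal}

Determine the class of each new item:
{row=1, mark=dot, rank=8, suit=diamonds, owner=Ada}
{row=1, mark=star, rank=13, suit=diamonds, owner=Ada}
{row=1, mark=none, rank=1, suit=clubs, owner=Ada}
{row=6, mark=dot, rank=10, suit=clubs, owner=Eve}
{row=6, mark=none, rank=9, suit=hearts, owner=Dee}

Negative, Negative, Positive, Negative, Negative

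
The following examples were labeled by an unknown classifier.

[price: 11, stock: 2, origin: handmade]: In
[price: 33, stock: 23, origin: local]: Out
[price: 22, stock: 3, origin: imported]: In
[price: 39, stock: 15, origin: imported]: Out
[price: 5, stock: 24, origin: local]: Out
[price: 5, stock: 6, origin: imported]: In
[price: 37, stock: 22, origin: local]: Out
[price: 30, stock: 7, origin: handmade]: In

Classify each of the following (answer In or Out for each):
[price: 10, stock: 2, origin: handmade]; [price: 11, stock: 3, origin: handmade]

In, In

Every 'In' example satisfies: stock ≤ 7. None of the 'Out' examples do.
[price: 10, stock: 2, origin: handmade] → stock = 2 → In. [price: 11, stock: 3, origin: handmade] → stock = 3 → In.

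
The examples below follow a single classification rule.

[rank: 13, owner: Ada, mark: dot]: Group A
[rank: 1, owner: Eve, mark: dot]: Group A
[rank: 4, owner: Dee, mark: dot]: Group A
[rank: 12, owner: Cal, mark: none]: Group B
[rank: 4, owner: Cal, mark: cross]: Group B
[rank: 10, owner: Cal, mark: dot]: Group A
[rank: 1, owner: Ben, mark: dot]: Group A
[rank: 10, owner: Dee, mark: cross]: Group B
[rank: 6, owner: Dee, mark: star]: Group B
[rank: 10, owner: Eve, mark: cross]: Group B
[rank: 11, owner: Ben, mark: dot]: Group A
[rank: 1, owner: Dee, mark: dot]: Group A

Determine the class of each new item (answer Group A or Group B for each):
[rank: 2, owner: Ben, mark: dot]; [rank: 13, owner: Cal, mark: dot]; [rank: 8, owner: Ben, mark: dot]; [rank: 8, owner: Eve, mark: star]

Group A, Group A, Group A, Group B

Checking candidate rules against both groups, what survives is: mark is dot.
[rank: 2, owner: Ben, mark: dot]: mark is dot, fits → Group A.
[rank: 13, owner: Cal, mark: dot]: mark is dot, fits → Group A.
[rank: 8, owner: Ben, mark: dot]: mark is dot, fits → Group A.
[rank: 8, owner: Eve, mark: star]: mark is star, does not fit → Group B.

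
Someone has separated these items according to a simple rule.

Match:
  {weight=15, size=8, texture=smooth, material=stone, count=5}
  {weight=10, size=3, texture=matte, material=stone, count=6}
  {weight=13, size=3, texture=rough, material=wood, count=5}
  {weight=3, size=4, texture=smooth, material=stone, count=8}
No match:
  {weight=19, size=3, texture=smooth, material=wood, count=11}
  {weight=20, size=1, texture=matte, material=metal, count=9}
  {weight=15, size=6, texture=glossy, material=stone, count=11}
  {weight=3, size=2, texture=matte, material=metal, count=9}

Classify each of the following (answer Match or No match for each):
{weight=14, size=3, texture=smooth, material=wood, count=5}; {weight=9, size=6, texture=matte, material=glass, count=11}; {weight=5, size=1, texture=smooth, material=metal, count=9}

Match, No match, No match

The distinguishing property — count ≤ 8 — holds for all the 'Match' cases and none of the 'No match' cases.
{weight=14, size=3, texture=smooth, material=wood, count=5} → count = 5 → Match. {weight=9, size=6, texture=matte, material=glass, count=11} → count = 11 → No match. {weight=5, size=1, texture=smooth, material=metal, count=9} → count = 9 → No match.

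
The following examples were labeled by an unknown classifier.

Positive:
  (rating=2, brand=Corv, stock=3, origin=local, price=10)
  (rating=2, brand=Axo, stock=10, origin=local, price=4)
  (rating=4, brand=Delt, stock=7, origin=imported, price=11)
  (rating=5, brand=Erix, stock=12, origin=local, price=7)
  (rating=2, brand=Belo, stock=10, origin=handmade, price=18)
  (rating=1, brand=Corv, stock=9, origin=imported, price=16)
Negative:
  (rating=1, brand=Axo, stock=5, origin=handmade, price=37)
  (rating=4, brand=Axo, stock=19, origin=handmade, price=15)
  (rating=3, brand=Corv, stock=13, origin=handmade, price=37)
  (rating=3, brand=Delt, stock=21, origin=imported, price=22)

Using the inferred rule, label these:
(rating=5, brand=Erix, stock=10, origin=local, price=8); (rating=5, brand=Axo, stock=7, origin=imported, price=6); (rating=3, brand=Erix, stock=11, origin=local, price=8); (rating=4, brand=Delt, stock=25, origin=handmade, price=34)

One predicate separates the groups cleanly: stock ≤ 12 AND price ≤ 18.
(rating=5, brand=Erix, stock=10, origin=local, price=8): Positive (stock = 10, price = 8).
(rating=5, brand=Axo, stock=7, origin=imported, price=6): Positive (stock = 7, price = 6).
(rating=3, brand=Erix, stock=11, origin=local, price=8): Positive (stock = 11, price = 8).
(rating=4, brand=Delt, stock=25, origin=handmade, price=34): Negative (stock = 25, price = 34).

Positive, Positive, Positive, Negative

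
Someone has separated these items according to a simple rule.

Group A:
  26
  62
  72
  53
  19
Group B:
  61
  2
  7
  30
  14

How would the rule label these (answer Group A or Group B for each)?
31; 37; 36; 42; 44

A rule that fits every label: digit sum ≥ 8 — true of each 'Group A' example, false of each 'Group B' one.
Group B: 31, since digit sum 3+1 = 4. Group A: 37, since digit sum 3+7 = 10. Group A: 36, since digit sum 3+6 = 9. Group B: 42, since digit sum 4+2 = 6. Group A: 44, since digit sum 4+4 = 8.

Group B, Group A, Group A, Group B, Group A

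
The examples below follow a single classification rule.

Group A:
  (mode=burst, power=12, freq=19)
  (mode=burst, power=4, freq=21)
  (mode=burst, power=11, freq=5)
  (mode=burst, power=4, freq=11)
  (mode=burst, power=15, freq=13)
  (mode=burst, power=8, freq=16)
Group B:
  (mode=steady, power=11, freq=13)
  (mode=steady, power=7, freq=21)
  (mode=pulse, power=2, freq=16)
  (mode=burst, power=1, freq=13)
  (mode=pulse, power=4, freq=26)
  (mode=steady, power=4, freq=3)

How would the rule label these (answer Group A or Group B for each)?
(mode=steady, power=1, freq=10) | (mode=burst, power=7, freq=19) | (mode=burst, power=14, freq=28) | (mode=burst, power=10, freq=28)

Group B, Group A, Group A, Group A

All 'Group A' examples share one property — mode is burst AND power ≥ 2 — and every 'Group B' example lacks it.
(mode=steady, power=1, freq=10): Group B (mode is steady, power = 1). (mode=burst, power=7, freq=19): Group A (mode is burst, power = 7). (mode=burst, power=14, freq=28): Group A (mode is burst, power = 14). (mode=burst, power=10, freq=28): Group A (mode is burst, power = 10).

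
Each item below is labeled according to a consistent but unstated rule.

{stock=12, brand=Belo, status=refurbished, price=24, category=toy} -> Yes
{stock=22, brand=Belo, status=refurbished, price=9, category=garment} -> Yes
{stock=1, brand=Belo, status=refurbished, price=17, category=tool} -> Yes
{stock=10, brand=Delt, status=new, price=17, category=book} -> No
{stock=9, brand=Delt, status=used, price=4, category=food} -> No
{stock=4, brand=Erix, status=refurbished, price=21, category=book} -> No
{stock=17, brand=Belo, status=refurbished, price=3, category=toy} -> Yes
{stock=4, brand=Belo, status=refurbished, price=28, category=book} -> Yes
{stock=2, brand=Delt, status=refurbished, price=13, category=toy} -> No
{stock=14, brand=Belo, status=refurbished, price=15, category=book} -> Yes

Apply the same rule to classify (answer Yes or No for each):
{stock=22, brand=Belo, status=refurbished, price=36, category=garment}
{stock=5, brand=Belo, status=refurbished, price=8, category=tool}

Yes, Yes

The simplest hypothesis consistent with all the labels is: brand is Belo.
Yes: {stock=22, brand=Belo, status=refurbished, price=36, category=garment}, since brand is Belo. Yes: {stock=5, brand=Belo, status=refurbished, price=8, category=tool}, since brand is Belo.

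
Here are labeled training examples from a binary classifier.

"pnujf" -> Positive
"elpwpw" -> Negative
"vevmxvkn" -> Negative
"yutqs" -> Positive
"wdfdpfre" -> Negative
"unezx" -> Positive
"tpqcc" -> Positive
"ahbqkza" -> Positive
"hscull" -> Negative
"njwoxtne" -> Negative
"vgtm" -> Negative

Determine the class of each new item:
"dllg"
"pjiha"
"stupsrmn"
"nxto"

The classifier is using: odd length.

Negative, Positive, Negative, Negative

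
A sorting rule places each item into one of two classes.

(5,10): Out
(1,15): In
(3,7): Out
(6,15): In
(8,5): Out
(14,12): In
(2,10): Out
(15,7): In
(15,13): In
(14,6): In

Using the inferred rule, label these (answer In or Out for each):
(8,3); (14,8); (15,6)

Out, In, In

The rule appears to be: sum ≥ 16.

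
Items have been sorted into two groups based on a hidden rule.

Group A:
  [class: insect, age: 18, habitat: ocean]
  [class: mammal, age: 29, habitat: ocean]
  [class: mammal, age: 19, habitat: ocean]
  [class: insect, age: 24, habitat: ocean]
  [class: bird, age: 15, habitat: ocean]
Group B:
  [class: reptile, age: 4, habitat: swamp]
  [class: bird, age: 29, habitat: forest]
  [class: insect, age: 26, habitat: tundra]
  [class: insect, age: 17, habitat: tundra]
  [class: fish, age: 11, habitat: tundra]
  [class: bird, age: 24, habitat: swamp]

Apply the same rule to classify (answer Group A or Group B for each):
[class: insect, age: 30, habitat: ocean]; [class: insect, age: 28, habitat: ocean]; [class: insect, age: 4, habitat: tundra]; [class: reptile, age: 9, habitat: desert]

The pattern is that an item is 'Group A' exactly when: habitat is ocean.
[class: insect, age: 30, habitat: ocean]: habitat is ocean, satisfies this → Group A. [class: insect, age: 28, habitat: ocean]: habitat is ocean, satisfies this → Group A. [class: insect, age: 4, habitat: tundra]: habitat is tundra, doesn't qualify → Group B. [class: reptile, age: 9, habitat: desert]: habitat is desert, doesn't qualify → Group B.

Group A, Group A, Group B, Group B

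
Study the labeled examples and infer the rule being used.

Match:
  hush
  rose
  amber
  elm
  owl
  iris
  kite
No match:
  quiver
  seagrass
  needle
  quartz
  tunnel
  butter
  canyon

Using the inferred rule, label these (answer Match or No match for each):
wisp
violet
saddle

Match, No match, No match

One predicate separates the groups cleanly: length ≤ 5.
wisp → length 4 → Match.
violet → length 6 → No match.
saddle → length 6 → No match.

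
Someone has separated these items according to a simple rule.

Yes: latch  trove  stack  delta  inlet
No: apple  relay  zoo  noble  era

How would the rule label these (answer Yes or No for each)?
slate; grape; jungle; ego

The rule appears to be: contains 't'.
slate: Yes (has 't'). grape: No (no 't'). jungle: No (no 't'). ego: No (no 't').

Yes, No, No, No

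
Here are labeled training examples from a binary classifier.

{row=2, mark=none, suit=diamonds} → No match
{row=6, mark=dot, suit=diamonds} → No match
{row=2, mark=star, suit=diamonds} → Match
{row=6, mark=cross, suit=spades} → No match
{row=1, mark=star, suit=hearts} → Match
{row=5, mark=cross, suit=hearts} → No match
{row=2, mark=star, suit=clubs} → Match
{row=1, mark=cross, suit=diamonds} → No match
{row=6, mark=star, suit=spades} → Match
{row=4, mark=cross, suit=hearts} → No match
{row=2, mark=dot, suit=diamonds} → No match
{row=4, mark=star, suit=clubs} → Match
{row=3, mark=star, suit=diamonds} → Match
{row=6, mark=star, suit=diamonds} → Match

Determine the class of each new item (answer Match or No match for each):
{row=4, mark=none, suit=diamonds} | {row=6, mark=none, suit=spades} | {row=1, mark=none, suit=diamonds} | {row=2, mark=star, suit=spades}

The classifier is using: mark is star.
{row=4, mark=none, suit=diamonds}: No match (mark is none). {row=6, mark=none, suit=spades}: No match (mark is none). {row=1, mark=none, suit=diamonds}: No match (mark is none). {row=2, mark=star, suit=spades}: Match (mark is star).

No match, No match, No match, Match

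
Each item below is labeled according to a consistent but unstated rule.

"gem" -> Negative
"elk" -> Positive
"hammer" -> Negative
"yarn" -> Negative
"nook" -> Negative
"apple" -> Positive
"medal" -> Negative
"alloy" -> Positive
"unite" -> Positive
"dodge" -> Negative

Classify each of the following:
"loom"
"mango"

Rule: starts with a vowel. This holds for each 'Positive' example and fails for each 'Negative' one.
"loom" — starts with 'l', hence Negative.
"mango" — starts with 'm', hence Negative.

Negative, Negative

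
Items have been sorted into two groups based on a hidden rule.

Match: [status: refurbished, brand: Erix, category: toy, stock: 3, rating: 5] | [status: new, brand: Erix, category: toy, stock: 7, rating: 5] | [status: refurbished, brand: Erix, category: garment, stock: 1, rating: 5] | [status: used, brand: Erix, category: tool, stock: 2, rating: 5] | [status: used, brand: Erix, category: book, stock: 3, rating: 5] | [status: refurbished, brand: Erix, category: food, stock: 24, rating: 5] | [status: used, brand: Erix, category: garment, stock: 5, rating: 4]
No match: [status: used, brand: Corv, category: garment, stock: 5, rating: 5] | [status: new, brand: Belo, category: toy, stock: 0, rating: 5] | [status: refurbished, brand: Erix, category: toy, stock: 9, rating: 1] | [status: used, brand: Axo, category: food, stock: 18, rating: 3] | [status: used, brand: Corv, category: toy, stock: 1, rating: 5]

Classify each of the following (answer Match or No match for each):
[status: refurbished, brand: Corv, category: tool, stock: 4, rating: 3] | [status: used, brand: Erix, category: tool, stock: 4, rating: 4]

No match, Match

The pattern is that an item is 'Match' exactly when: brand is Erix AND rating ≥ 3.
[status: refurbished, brand: Corv, category: tool, stock: 4, rating: 3] — brand is Corv, rating = 3, hence No match. [status: used, brand: Erix, category: tool, stock: 4, rating: 4] — brand is Erix, rating = 4, hence Match.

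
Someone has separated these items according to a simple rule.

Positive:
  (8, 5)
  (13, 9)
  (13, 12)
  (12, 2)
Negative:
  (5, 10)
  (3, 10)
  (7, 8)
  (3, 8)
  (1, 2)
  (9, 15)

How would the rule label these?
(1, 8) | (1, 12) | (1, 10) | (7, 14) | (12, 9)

Rule: first > second. This holds for each 'Positive' example and fails for each 'Negative' one.
(1, 8): 1 < 8, fails this test → Negative.
(1, 12): 1 < 12, fails this test → Negative.
(1, 10): 1 < 10, fails this test → Negative.
(7, 14): 7 < 14, fails this test → Negative.
(12, 9): 12 > 9, fits → Positive.

Negative, Negative, Negative, Negative, Positive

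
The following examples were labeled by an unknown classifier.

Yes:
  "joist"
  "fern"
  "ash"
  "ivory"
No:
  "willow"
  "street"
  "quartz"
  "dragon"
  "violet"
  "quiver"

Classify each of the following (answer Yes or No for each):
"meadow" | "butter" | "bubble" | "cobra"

Rule: length ≤ 5. This holds for each 'Yes' example and fails for each 'No' one.

No, No, No, Yes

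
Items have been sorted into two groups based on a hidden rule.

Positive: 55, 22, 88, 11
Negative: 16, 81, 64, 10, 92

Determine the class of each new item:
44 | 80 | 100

Positive, Negative, Negative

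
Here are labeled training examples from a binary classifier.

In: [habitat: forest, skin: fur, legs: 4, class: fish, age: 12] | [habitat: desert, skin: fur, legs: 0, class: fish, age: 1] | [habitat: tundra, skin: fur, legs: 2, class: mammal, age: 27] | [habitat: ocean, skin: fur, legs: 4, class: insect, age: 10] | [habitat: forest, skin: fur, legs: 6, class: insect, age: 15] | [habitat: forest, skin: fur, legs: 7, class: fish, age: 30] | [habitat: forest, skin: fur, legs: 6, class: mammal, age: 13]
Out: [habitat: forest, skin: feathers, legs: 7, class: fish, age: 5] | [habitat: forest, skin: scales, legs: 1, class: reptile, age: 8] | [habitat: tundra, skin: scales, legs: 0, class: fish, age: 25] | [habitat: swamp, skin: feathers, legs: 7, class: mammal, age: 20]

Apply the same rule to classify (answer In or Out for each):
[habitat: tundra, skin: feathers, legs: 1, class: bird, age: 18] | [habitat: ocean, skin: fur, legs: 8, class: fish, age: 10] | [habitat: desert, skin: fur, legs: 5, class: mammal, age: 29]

Out, In, In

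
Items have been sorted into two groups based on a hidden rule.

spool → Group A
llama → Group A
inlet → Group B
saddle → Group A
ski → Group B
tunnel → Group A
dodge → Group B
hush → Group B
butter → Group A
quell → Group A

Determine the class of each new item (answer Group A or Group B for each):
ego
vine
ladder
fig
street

Comparing the two groups points to one rule — has a double letter.
ego: no doubled letter, fails this test → Group B.
vine: no doubled letter, fails this test → Group B.
ladder: 'dd' doubled, has this property → Group A.
fig: no doubled letter, fails this test → Group B.
street: 'ee' doubled, has this property → Group A.

Group B, Group B, Group A, Group B, Group A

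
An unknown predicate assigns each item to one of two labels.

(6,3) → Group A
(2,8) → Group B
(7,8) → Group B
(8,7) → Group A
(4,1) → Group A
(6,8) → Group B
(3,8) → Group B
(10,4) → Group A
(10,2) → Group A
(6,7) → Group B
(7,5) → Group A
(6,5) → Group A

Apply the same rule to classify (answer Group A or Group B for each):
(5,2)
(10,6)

Group A, Group A

All 'Group A' examples share one property — first > second — and every 'Group B' example lacks it.
(5,2) → 5 > 2 → Group A. (10,6) → 10 > 6 → Group A.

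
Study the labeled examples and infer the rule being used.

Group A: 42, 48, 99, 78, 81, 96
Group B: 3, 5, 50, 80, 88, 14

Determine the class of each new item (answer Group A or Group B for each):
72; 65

The classifier is using: multiple of 3 AND at least 5.
72: 72 = 3·24, 72 ≥ 5, checks out → Group A.
65: 65 = 3·21 + 2, 65 ≥ 5, fails the rule → Group B.

Group A, Group B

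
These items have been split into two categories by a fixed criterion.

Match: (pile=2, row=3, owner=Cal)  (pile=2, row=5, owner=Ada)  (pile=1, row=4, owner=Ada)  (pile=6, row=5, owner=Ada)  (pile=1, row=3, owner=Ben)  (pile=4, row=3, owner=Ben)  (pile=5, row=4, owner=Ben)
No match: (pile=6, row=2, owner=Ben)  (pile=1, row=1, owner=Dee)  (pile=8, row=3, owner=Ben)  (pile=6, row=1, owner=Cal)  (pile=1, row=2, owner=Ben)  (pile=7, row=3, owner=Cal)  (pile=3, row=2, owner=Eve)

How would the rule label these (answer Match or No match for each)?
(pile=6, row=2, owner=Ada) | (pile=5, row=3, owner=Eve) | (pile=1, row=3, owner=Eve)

The classifier is using: pile ≤ 6 AND row ≥ 3.
No match: (pile=6, row=2, owner=Ada), since pile = 6, row = 2. Match: (pile=5, row=3, owner=Eve), since pile = 5, row = 3. Match: (pile=1, row=3, owner=Eve), since pile = 1, row = 3.

No match, Match, Match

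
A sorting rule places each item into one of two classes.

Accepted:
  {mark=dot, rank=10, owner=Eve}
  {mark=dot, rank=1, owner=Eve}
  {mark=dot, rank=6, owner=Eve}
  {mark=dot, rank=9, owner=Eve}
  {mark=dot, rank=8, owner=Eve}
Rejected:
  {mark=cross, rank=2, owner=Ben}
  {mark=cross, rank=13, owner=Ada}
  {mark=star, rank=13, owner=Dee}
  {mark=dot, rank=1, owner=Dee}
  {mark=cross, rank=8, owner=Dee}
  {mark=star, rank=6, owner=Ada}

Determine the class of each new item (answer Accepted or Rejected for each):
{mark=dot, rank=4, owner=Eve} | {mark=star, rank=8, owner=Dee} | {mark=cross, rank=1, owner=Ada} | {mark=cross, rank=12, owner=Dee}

Accepted, Rejected, Rejected, Rejected

One predicate separates the groups cleanly: owner is Eve.
{mark=dot, rank=4, owner=Eve}: owner is Eve, meets the rule → Accepted.
{mark=star, rank=8, owner=Dee}: owner is Dee, does not pass → Rejected.
{mark=cross, rank=1, owner=Ada}: owner is Ada, does not pass → Rejected.
{mark=cross, rank=12, owner=Dee}: owner is Dee, does not pass → Rejected.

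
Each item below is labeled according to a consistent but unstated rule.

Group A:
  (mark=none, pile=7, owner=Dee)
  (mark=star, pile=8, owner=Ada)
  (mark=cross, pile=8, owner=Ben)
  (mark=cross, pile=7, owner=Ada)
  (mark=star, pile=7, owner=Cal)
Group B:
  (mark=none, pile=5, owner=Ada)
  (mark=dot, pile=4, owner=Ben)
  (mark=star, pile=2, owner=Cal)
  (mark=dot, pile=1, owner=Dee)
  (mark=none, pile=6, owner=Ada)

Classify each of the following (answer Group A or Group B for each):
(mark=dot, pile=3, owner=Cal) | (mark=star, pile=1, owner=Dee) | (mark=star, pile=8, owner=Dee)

Group B, Group B, Group A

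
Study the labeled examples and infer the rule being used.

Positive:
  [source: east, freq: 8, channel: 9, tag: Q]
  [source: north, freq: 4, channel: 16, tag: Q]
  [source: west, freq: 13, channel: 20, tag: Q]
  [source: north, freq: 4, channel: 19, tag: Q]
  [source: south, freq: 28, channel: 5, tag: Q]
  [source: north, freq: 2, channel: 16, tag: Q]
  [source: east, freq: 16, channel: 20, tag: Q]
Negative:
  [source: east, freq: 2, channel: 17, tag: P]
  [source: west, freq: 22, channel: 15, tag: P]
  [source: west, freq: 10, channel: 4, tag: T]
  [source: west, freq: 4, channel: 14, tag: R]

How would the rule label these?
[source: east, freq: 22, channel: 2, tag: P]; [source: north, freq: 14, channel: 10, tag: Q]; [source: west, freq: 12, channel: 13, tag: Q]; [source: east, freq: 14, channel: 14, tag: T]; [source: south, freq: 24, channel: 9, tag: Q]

The classifier is using: tag is Q.
[source: east, freq: 22, channel: 2, tag: P]: tag is P — does not pass, so Negative. [source: north, freq: 14, channel: 10, tag: Q]: tag is Q — matches, so Positive. [source: west, freq: 12, channel: 13, tag: Q]: tag is Q — matches, so Positive. [source: east, freq: 14, channel: 14, tag: T]: tag is T — does not pass, so Negative. [source: south, freq: 24, channel: 9, tag: Q]: tag is Q — matches, so Positive.

Negative, Positive, Positive, Negative, Positive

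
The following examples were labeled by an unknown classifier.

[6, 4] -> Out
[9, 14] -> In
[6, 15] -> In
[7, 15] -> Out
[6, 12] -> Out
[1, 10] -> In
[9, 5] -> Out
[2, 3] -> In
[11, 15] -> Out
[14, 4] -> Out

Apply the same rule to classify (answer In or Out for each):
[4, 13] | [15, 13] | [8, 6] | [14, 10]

Checking candidate rules against both groups, what survives is: sum is odd.
In: [4, 13], since 4+13 = 17.
Out: [15, 13], since 15+13 = 28.
Out: [8, 6], since 8+6 = 14.
Out: [14, 10], since 14+10 = 24.

In, Out, Out, Out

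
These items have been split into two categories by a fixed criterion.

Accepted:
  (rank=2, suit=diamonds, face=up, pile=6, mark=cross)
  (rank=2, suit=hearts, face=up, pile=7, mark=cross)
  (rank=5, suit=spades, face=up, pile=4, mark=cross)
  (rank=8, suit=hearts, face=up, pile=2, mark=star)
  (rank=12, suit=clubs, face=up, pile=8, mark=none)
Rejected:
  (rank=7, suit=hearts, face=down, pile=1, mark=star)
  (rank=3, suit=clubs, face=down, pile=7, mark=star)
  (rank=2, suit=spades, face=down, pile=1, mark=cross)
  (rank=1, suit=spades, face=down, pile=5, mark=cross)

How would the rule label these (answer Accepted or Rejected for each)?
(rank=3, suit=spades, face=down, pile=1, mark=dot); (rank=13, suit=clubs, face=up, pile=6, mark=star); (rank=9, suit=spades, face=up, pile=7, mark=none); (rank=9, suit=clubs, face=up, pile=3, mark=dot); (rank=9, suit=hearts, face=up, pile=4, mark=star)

Rejected, Accepted, Accepted, Accepted, Accepted

Checking candidate rules against both groups, what survives is: face is up.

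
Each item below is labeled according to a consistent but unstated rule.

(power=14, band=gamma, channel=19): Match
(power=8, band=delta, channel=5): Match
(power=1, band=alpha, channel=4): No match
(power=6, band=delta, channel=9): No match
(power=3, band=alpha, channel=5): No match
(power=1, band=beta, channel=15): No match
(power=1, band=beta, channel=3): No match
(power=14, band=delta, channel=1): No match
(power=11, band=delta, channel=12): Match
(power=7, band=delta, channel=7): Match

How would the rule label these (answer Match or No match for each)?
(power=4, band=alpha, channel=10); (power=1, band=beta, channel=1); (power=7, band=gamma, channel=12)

No match, No match, Match

All 'Match' examples share one property — channel ≥ 3 AND power ≥ 7 — and every 'No match' example lacks it.
(power=4, band=alpha, channel=10): No match (channel = 10, power = 4).
(power=1, band=beta, channel=1): No match (channel = 1, power = 1).
(power=7, band=gamma, channel=12): Match (channel = 12, power = 7).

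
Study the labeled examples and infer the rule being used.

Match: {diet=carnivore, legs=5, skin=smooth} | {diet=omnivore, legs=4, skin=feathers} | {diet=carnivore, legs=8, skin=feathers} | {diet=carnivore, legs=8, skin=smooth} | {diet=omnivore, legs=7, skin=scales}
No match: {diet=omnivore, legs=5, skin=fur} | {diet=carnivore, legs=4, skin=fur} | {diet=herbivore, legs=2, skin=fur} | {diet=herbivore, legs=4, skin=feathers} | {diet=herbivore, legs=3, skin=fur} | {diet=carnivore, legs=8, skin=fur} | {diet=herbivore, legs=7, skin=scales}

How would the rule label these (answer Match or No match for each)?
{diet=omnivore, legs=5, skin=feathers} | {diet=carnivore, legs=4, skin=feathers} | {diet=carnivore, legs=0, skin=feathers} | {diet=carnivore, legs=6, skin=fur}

The simplest hypothesis consistent with all the labels is: diet is not herbivore AND skin is not fur.
{diet=omnivore, legs=5, skin=feathers} — diet is omnivore, skin is feathers, hence Match.
{diet=carnivore, legs=4, skin=feathers} — diet is carnivore, skin is feathers, hence Match.
{diet=carnivore, legs=0, skin=feathers} — diet is carnivore, skin is feathers, hence Match.
{diet=carnivore, legs=6, skin=fur} — diet is carnivore, skin is fur, hence No match.

Match, Match, Match, No match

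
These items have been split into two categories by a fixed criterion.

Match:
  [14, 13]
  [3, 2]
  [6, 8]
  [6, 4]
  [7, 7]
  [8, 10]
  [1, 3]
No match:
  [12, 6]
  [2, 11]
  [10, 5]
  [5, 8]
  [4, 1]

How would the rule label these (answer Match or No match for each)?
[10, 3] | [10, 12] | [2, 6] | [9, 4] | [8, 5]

No match, Match, No match, No match, No match

All 'Match' examples share one property — |first − second| ≤ 2 — and every 'No match' example lacks it.
No match: [10, 3], since |10−3| = 7. Match: [10, 12], since |10−12| = 2. No match: [2, 6], since |2−6| = 4. No match: [9, 4], since |9−4| = 5. No match: [8, 5], since |8−5| = 3.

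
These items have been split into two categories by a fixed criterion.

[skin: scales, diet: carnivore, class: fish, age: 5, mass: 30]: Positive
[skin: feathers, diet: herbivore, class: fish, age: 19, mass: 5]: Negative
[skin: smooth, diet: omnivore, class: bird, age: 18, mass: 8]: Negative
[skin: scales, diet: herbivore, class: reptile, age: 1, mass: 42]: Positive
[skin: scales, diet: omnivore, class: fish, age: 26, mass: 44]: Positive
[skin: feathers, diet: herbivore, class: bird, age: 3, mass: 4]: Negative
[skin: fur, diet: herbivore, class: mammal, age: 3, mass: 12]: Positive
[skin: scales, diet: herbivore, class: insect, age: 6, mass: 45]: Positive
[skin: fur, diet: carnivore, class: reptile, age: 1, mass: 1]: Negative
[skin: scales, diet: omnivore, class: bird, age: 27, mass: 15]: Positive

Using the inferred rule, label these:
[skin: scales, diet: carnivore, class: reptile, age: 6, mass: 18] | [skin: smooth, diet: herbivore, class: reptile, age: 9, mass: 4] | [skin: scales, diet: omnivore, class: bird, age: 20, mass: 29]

Positive, Negative, Positive

A rule that fits every label: mass ≥ 12 — true of each 'Positive' example, false of each 'Negative' one.
[skin: scales, diet: carnivore, class: reptile, age: 6, mass: 18]: mass = 18 — passes, so Positive. [skin: smooth, diet: herbivore, class: reptile, age: 9, mass: 4]: mass = 4 — doesn't match, so Negative. [skin: scales, diet: omnivore, class: bird, age: 20, mass: 29]: mass = 29 — passes, so Positive.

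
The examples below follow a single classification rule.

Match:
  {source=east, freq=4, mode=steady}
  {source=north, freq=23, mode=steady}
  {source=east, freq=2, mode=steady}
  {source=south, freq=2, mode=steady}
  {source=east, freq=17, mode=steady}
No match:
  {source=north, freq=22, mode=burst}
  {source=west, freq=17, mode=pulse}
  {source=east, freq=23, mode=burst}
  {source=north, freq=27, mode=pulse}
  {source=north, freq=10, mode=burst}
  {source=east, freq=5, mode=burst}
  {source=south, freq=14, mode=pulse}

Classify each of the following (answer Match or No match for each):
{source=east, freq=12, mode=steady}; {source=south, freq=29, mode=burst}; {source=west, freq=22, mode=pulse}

The rule appears to be: mode is steady.
{source=east, freq=12, mode=steady} → mode is steady → Match.
{source=south, freq=29, mode=burst} → mode is burst → No match.
{source=west, freq=22, mode=pulse} → mode is pulse → No match.

Match, No match, No match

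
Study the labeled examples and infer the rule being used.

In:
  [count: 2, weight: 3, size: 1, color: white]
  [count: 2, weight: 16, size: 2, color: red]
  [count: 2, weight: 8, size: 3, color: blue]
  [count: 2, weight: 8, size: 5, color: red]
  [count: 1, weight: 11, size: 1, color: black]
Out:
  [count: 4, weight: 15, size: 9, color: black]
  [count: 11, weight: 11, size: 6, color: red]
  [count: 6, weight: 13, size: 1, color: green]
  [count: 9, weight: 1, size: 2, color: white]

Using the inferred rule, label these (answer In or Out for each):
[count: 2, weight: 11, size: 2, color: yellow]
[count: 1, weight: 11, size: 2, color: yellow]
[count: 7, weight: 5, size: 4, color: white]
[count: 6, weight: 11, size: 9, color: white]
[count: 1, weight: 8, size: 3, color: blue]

In, In, Out, Out, In

All 'In' examples share one property — count ≤ 2 — and every 'Out' example lacks it.
[count: 2, weight: 11, size: 2, color: yellow]: count = 2, satisfies this → In.
[count: 1, weight: 11, size: 2, color: yellow]: count = 1, satisfies this → In.
[count: 7, weight: 5, size: 4, color: white]: count = 7, lacks this property → Out.
[count: 6, weight: 11, size: 9, color: white]: count = 6, lacks this property → Out.
[count: 1, weight: 8, size: 3, color: blue]: count = 1, satisfies this → In.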